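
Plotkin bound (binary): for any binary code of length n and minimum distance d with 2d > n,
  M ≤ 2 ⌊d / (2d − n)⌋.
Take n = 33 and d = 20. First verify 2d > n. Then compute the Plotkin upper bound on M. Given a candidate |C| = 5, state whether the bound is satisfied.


Plotkin bound M ≤ 4; given |C| = 5 > bound (violated).

Check applicability: 2d = 40, n = 33.
2d − n = 7 > 0, so Plotkin applies.
Compute d/(2d−n) = 20/7 ≈ 2.8571.
⌊d/(2d−n)⌋ = 2.
Plotkin bound: M ≤ 2·2 = 4.
Given |C| = 5, check: VIOLATED.
This |C| is above the Plotkin bound, so no binary code with n = 33, d = 20 and 5 codewords exists.


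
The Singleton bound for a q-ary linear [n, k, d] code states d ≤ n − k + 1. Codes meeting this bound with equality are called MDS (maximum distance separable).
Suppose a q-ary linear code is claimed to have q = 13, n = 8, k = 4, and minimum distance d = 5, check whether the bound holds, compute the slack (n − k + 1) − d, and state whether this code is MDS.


Singleton RHS = n − k + 1 = 5, slack = 0, bound satisfied, MDS.

Singleton bound: d ≤ n − k + 1.
Here n = 8, k = 4, so n − k + 1 = 5.
Given d = 5, check d ≤ 5: YES.
Slack = (n − k + 1) − d = 0.
The code is MDS (slack = 0).
Description: the claimed parameters are [8, 4, 5]_13; such a code would be MDS (meets Singleton bound).


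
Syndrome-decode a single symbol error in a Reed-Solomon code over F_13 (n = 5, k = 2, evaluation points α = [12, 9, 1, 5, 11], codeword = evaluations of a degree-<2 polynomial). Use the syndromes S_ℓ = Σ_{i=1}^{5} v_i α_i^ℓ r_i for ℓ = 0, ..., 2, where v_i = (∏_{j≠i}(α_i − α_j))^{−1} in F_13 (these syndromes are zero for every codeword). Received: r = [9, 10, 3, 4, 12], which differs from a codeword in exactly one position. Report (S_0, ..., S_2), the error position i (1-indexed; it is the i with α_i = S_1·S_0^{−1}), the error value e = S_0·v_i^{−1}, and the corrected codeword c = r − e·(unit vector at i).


S = (7, 11, 8), error at position 2, error magnitude e = 5, c = [9, 5, 3, 4, 12].

Step 1: column multipliers v_i = (∏_{j≠i}(α_i − α_j))^{−1} mod 13.
  i = 1 (α = 12): (12−9)(12−1)(12−5)(12−11) = 3·11·7·1 = 231 ≡ 10, so v_1 = 10^{−1} = 4 (mod 13).
  i = 2 (α = 9): (9−12)(9−1)(9−5)(9−11) = (−3)·8·4·(−2) = 192 ≡ 10, so v_2 = 10^{−1} = 4 (mod 13).
  i = 3 (α = 1): (1−12)(1−9)(1−5)(1−11) = (−11)·(−8)·(−4)·(−10) = 3520 ≡ 10, so v_3 = 10^{−1} = 4 (mod 13).
  i = 4 (α = 5): (5−12)(5−9)(5−1)(5−11) = (−7)·(−4)·4·(−6) = −672 ≡ 4, so v_4 = 4^{−1} = 10 (mod 13).
  i = 5 (α = 11): (11−12)(11−9)(11−1)(11−5) = (−1)·2·10·6 = −120 ≡ 10, so v_5 = 10^{−1} = 4 (mod 13).
  v = [4, 4, 4, 10, 4].
Step 2: syndromes of r = [9, 10, 3, 4, 12] (all sums mod 13).
  S_0 = Σ v_i r_i = 4·9 + 4·10 + 4·3 + 10·4 + 4·12 = 176 ≡ 7.
  S_1 = Σ v_i α_i r_i = 4·12·9 + 4·9·10 + 4·1·3 + 10·5·4 + 4·11·12 = 1532 ≡ 11.
  α_i^2 mod 13 = [1, 3, 1, 12, 4].
  S_2 = Σ v_i α_i^2 r_i = 4·1·9 + 4·3·10 + 4·1·3 + 10·12·4 + 4·4·12 = 840 ≡ 8.
  S = (7, 11, 8) ≠ 0, so r is not a codeword (an error is present).
Step 3: locate the error. For a single error e at position i, S_ℓ = v_i·e·α_i^ℓ, so α_err = S_1/S_0.
  S_0^{−1} = 7^{−1} = 2 (mod 13), so α_err = 11·2 = 22 ≡ 9 = α_2. Error position i = 2.
  Consistency check: S_2/S_1 = 8·6 = 48 ≡ 9 = α_err ✓ (single-error assumption holds).
Step 4: error magnitude e = S_0/v_2 = S_0·∏_{j≠2}(α_2 − α_j) = 7·10 = 70 ≡ 5 (mod 13).
Step 5: correct position 2: c_2 = r_2 − e = 10 − 5 ≡ 5 (mod 13). Hence c = [9, 5, 3, 4, 12].
  Check: interpolating c through the α_i gives m(x) = 6 + 10·x (degree < 2) with m(α_i) = c_i for every i, so c is indeed a codeword.


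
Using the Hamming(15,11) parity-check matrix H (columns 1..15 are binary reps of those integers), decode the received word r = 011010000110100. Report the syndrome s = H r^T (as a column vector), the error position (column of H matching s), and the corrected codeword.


s = (1, 0, 0, 0)^T, error position = 8, corrected codeword c = 011010010110100

Compute s = H r^T mod 2 one row at a time:
  s_1 = 0 + 0 + 1 + 1 + 0 + 1 + 0 + 0 = 3 ≡ 1 (mod 2).
  s_2 = 0 + 1 + 0 + 0 + 0 + 1 + 0 + 0 = 2 ≡ 0 (mod 2).
  s_3 = 1 + 1 + 0 + 0 + 1 + 1 + 0 + 0 = 4 ≡ 0 (mod 2).
  s_4 = 0 + 1 + 1 + 0 + 0 + 1 + 1 + 0 = 4 ≡ 0 (mod 2).
s = (1, 0, 0, 0)^T — this equals column 8 of H (binary 1000), so error is at position 8.
Correct: flip bit 8 of r = 011010000110100 to get c = 011010010110100.


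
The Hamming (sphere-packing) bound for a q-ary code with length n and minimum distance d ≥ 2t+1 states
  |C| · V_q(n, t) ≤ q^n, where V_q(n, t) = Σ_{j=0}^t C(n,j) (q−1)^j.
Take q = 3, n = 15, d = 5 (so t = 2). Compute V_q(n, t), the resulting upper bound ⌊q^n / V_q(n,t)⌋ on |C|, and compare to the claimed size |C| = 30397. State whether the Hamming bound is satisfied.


V_q(n, t) = 451, q^n = 14348907, Hamming bound = 31815, |C| = 30397 ≤ bound (satisfied).

Step 1: Compute V_q(n, t) = Σ_{j=0}^2 C(n, j) (q−1)^j.
  j = 0: C(15,0)·(2)^0 = 1·1 = 1.
  j = 1: C(15,1)·(2)^1 = 15·2 = 30.
  j = 2: C(15,2)·(2)^2 = 105·4 = 420.
  V_q(n, t) = 1 + 30 + 420 = 451.
Step 2: q^n = 3^15 = 14348907.
Step 3: Hamming bound ⌊q^n / V_q(n,t)⌋ = ⌊14348907/451⌋ = 31815.
Step 4: Compare |C| = 30397 to 31815: satisfied.
The claimed |C| lies below the Hamming bound.


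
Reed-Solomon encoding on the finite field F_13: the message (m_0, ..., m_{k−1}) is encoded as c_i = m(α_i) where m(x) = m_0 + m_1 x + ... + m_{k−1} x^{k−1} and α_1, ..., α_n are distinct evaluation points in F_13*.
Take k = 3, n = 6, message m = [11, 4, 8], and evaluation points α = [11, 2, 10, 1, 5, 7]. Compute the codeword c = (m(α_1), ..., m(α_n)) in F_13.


c = [9, 12, 6, 10, 10, 2]

Message polynomial: m(x) = 11 + 4·x + 8·x^2 (mod 13).
For each evaluation point α_i, compute m(α_i) mod 13:
  α_1 = 11: Horner steps 8 → 1 → 9, so m(11) = 9.
  α_2 = 2: Horner steps 8 → 7 → 12, so m(2) = 12.
  α_3 = 10: Horner steps 8 → 6 → 6, so m(10) = 6.
  α_4 = 1: Horner steps 8 → 12 → 10, so m(1) = 10.
  α_5 = 5: Horner steps 8 → 5 → 10, so m(5) = 10.
  α_6 = 7: Horner steps 8 → 8 → 2, so m(7) = 2.
Codeword c = [9, 12, 6, 10, 10, 2] ∈ F_13^6.


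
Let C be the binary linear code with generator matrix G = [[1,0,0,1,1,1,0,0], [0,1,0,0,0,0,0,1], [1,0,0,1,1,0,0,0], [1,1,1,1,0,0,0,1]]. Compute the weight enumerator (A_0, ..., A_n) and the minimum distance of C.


Weight distribution: A_0 = 1, A_1 = 1, A_2 = 2, A_3 = 4, A_4 = 3, A_5 = 3, A_6 = 2. Minimum distance d = 1.

Enumerate all 2^4 = 16 messages m ∈ F_2^4.
For each, compute codeword c = mG in F_2^8, then tally its weight.
  m = 0000 → c = 00000000, weight = 0.
  m = 1000 → c = 10011100, weight = 4.
  m = 0100 → c = 01000001, weight = 2.
  m = 1100 → c = 11011101, weight = 6.
  m = 0010 → c = 10011000, weight = 3.
  m = 1010 → c = 00000100, weight = 1.
  m = 0110 → c = 11011001, weight = 5.
  m = 1110 → c = 01000101, weight = 3.
  m = 0001 → c = 11110001, weight = 5.
  m = 1001 → c = 01101101, weight = 5.
  m = 0101 → c = 10110000, weight = 3.
  m = 1101 → c = 00101100, weight = 3.
  m = 0011 → c = 01101001, weight = 4.
  m = 1011 → c = 11110101, weight = 6.
  m = 0111 → c = 00101000, weight = 2.
  m = 1111 → c = 10110100, weight = 4.
Tally weights:
  weight 0: 1 codewords.
  weight 1: 1 codewords.
  weight 2: 2 codewords.
  weight 3: 4 codewords.
  weight 4: 3 codewords.
  weight 5: 3 codewords.
  weight 6: 2 codewords.
Minimum distance d = smallest w > 0 with A_w > 0 = 1.
Sanity: Σ A_w = 16 = 2^4 = 16 ✓.


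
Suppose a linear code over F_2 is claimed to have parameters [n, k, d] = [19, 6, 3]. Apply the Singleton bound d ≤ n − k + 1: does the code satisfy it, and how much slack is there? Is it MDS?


Singleton RHS = n − k + 1 = 14, slack = 11, bound satisfied, not MDS.

Singleton bound: d ≤ n − k + 1.
Here n = 19, k = 6, so n − k + 1 = 14.
Given d = 3, check d ≤ 14: YES.
Slack = (n − k + 1) − d = 11.
The code is NOT MDS (slack = 11 > 0).
Description: the claimed parameters are [19, 6, 3]_2; such a code would be non-MDS.


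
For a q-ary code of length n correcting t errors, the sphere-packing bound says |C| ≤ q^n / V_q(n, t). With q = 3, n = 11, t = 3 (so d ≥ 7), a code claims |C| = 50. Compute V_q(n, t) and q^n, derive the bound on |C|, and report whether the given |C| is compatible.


V_q(n, t) = 1563, q^n = 177147, Hamming bound = 113, |C| = 50 ≤ bound (satisfied).

Step 1: Compute V_q(n, t) = Σ_{j=0}^3 C(n, j) (q−1)^j.
  j = 0: C(11,0)·(2)^0 = 1·1 = 1.
  j = 1: C(11,1)·(2)^1 = 11·2 = 22.
  j = 2: C(11,2)·(2)^2 = 55·4 = 220.
  j = 3: C(11,3)·(2)^3 = 165·8 = 1320.
  V_q(n, t) = 1 + 22 + 220 + 1320 = 1563.
Step 2: q^n = 3^11 = 177147.
Step 3: Hamming bound ⌊q^n / V_q(n,t)⌋ = ⌊177147/1563⌋ = 113.
Step 4: Compare |C| = 50 to 113: satisfied.
The claimed |C| lies below the Hamming bound.


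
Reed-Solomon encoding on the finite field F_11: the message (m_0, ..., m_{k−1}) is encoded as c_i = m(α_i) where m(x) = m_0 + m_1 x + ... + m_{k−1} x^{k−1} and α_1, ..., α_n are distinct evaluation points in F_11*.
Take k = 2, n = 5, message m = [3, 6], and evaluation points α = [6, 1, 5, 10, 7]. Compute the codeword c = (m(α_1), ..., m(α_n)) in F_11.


c = [6, 9, 0, 8, 1]

Message polynomial: m(x) = 3 + 6·x (mod 11).
For each evaluation point α_i, compute m(α_i) mod 11:
  α_1 = 6: Horner steps 6 → 6, so m(6) = 6.
  α_2 = 1: Horner steps 6 → 9, so m(1) = 9.
  α_3 = 5: Horner steps 6 → 0, so m(5) = 0.
  α_4 = 10: Horner steps 6 → 8, so m(10) = 8.
  α_5 = 7: Horner steps 6 → 1, so m(7) = 1.
Codeword c = [6, 9, 0, 8, 1] ∈ F_11^5.


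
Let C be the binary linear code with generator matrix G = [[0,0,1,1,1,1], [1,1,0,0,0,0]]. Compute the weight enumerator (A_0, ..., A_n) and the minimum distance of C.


Weight distribution: A_0 = 1, A_2 = 1, A_4 = 1, A_6 = 1. Minimum distance d = 2.

Enumerate all 2^2 = 4 messages m ∈ F_2^2.
For each, compute codeword c = mG in F_2^6, then tally its weight.
  m = 00 → c = 000000, weight = 0.
  m = 10 → c = 001111, weight = 4.
  m = 01 → c = 110000, weight = 2.
  m = 11 → c = 111111, weight = 6.
Tally weights:
  weight 0: 1 codewords.
  weight 2: 1 codewords.
  weight 4: 1 codewords.
  weight 6: 1 codewords.
Minimum distance d = smallest w > 0 with A_w > 0 = 2.
Sanity: Σ A_w = 4 = 2^2 = 4 ✓.


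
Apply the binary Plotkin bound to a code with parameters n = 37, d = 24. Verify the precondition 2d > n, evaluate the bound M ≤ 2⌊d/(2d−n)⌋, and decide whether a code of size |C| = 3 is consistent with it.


Plotkin bound M ≤ 4; given |C| = 3 ≤ bound (satisfied).

Check applicability: 2d = 48, n = 37.
2d − n = 11 > 0, so Plotkin applies.
Compute d/(2d−n) = 24/11 ≈ 2.1818.
⌊d/(2d−n)⌋ = 2.
Plotkin bound: M ≤ 2·2 = 4.
Given |C| = 3, check: satisfied.
This |C| is below the Plotkin bound.


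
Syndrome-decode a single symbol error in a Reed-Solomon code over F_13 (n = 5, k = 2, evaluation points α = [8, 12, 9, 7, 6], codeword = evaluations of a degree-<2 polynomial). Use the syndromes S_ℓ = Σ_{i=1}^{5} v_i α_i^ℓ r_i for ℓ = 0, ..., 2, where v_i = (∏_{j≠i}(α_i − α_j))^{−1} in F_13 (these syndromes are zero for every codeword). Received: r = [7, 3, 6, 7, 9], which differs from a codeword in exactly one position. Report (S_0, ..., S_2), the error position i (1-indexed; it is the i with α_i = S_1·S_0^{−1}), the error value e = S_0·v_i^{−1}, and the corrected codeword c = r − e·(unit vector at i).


S = (4, 2, 1), error at position 4, error magnitude e = 12, c = [7, 3, 6, 8, 9].

Step 1: column multipliers v_i = (∏_{j≠i}(α_i − α_j))^{−1} mod 13.
  i = 1 (α = 8): (8−12)(8−9)(8−7)(8−6) = (−4)·(−1)·1·2 = 8 ≡ 8, so v_1 = 8^{−1} = 5 (mod 13).
  i = 2 (α = 12): (12−8)(12−9)(12−7)(12−6) = 4·3·5·6 = 360 ≡ 9, so v_2 = 9^{−1} = 3 (mod 13).
  i = 3 (α = 9): (9−8)(9−12)(9−7)(9−6) = 1·(−3)·2·3 = −18 ≡ 8, so v_3 = 8^{−1} = 5 (mod 13).
  i = 4 (α = 7): (7−8)(7−12)(7−9)(7−6) = (−1)·(−5)·(−2)·1 = −10 ≡ 3, so v_4 = 3^{−1} = 9 (mod 13).
  i = 5 (α = 6): (6−8)(6−12)(6−9)(6−7) = (−2)·(−6)·(−3)·(−1) = 36 ≡ 10, so v_5 = 10^{−1} = 4 (mod 13).
  v = [5, 3, 5, 9, 4].
Step 2: syndromes of r = [7, 3, 6, 7, 9] (all sums mod 13).
  S_0 = Σ v_i r_i = 5·7 + 3·3 + 5·6 + 9·7 + 4·9 = 173 ≡ 4.
  S_1 = Σ v_i α_i r_i = 5·8·7 + 3·12·3 + 5·9·6 + 9·7·7 + 4·6·9 = 1315 ≡ 2.
  α_i^2 mod 13 = [12, 1, 3, 10, 10].
  S_2 = Σ v_i α_i^2 r_i = 5·12·7 + 3·1·3 + 5·3·6 + 9·10·7 + 4·10·9 = 1509 ≡ 1.
  S = (4, 2, 1) ≠ 0, so r is not a codeword (an error is present).
Step 3: locate the error. For a single error e at position i, S_ℓ = v_i·e·α_i^ℓ, so α_err = S_1/S_0.
  S_0^{−1} = 4^{−1} = 10 (mod 13), so α_err = 2·10 = 20 ≡ 7 = α_4. Error position i = 4.
  Consistency check: S_2/S_1 = 1·7 = 7 ≡ 7 = α_err ✓ (single-error assumption holds).
Step 4: error magnitude e = S_0/v_4 = S_0·∏_{j≠4}(α_4 − α_j) = 4·3 = 12 ≡ 12 (mod 13).
Step 5: correct position 4: c_4 = r_4 − e = 7 − 12 ≡ 8 (mod 13). Hence c = [7, 3, 6, 8, 9].
  Check: interpolating c through the α_i gives m(x) = 2 + 12·x (degree < 2) with m(α_i) = c_i for every i, so c is indeed a codeword.


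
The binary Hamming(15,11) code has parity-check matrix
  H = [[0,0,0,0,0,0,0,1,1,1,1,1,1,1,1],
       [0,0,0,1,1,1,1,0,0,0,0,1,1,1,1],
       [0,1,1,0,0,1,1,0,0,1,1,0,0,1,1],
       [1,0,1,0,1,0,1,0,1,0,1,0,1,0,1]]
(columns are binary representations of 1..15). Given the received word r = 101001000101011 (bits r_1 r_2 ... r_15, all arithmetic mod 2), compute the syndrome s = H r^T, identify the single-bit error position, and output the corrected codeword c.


s = (0, 0, 1, 1)^T, error position = 3, corrected codeword c = 100001000101011

Compute s = H r^T mod 2 one row at a time:
  s_1 = 0 + 0 + 1 + 0 + 1 + 0 + 1 + 1 = 4 ≡ 0 (mod 2).
  s_2 = 0 + 0 + 1 + 0 + 1 + 0 + 1 + 1 = 4 ≡ 0 (mod 2).
  s_3 = 0 + 1 + 1 + 0 + 1 + 0 + 1 + 1 = 5 ≡ 1 (mod 2).
  s_4 = 1 + 1 + 0 + 0 + 0 + 0 + 0 + 1 = 3 ≡ 1 (mod 2).
s = (0, 0, 1, 1)^T — this equals column 3 of H (binary 0011), so error is at position 3.
Correct: flip bit 3 of r = 101001000101011 to get c = 100001000101011.


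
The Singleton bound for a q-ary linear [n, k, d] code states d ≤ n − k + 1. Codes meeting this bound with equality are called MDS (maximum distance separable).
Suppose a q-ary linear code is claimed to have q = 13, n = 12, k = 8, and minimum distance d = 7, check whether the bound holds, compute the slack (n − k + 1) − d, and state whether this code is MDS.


Singleton RHS = n − k + 1 = 5, slack = -2, bound violated (no such code; not MDS).

Singleton bound: d ≤ n − k + 1.
Here n = 12, k = 8, so n − k + 1 = 5.
Given d = 7, check d ≤ 5: NO.
Slack = (n − k + 1) − d = -2.
The slack is negative: d = 7 exceeds n − k + 1 = 5 by 2, so the Singleton bound is violated and no linear [12, 8, 7]_13 code can exist. In particular it is not MDS (MDS requires d = n − k + 1 exactly).
Description: the claimed parameters are [12, 8, 7]_13; such a code would be impossible (violates the Singleton bound).


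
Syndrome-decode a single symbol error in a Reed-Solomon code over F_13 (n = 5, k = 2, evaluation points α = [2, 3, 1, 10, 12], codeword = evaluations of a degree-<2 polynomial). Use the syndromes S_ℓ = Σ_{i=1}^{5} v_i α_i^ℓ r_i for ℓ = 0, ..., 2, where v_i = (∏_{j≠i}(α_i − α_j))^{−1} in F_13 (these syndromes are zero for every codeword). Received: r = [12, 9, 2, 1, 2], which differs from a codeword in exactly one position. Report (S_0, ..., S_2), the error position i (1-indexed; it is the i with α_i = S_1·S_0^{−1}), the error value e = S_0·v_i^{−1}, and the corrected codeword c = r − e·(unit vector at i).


S = (5, 8, 5), error at position 5, error magnitude e = 7, c = [12, 9, 2, 1, 8].

Step 1: column multipliers v_i = (∏_{j≠i}(α_i − α_j))^{−1} mod 13.
  i = 1 (α = 2): (2−3)(2−1)(2−10)(2−12) = (−1)·1·(−8)·(−10) = −80 ≡ 11, so v_1 = 11^{−1} = 6 (mod 13).
  i = 2 (α = 3): (3−2)(3−1)(3−10)(3−12) = 1·2·(−7)·(−9) = 126 ≡ 9, so v_2 = 9^{−1} = 3 (mod 13).
  i = 3 (α = 1): (1−2)(1−3)(1−10)(1−12) = (−1)·(−2)·(−9)·(−11) = 198 ≡ 3, so v_3 = 3^{−1} = 9 (mod 13).
  i = 4 (α = 10): (10−2)(10−3)(10−1)(10−12) = 8·7·9·(−2) = −1008 ≡ 6, so v_4 = 6^{−1} = 11 (mod 13).
  i = 5 (α = 12): (12−2)(12−3)(12−1)(12−10) = 10·9·11·2 = 1980 ≡ 4, so v_5 = 4^{−1} = 10 (mod 13).
  v = [6, 3, 9, 11, 10].
Step 2: syndromes of r = [12, 9, 2, 1, 2] (all sums mod 13).
  S_0 = Σ v_i r_i = 6·12 + 3·9 + 9·2 + 11·1 + 10·2 = 148 ≡ 5.
  S_1 = Σ v_i α_i r_i = 6·2·12 + 3·3·9 + 9·1·2 + 11·10·1 + 10·12·2 = 593 ≡ 8.
  α_i^2 mod 13 = [4, 9, 1, 9, 1].
  S_2 = Σ v_i α_i^2 r_i = 6·4·12 + 3·9·9 + 9·1·2 + 11·9·1 + 10·1·2 = 668 ≡ 5.
  S = (5, 8, 5) ≠ 0, so r is not a codeword (an error is present).
Step 3: locate the error. For a single error e at position i, S_ℓ = v_i·e·α_i^ℓ, so α_err = S_1/S_0.
  S_0^{−1} = 5^{−1} = 8 (mod 13), so α_err = 8·8 = 64 ≡ 12 = α_5. Error position i = 5.
  Consistency check: S_2/S_1 = 5·5 = 25 ≡ 12 = α_err ✓ (single-error assumption holds).
Step 4: error magnitude e = S_0/v_5 = S_0·∏_{j≠5}(α_5 − α_j) = 5·4 = 20 ≡ 7 (mod 13).
Step 5: correct position 5: c_5 = r_5 − e = 2 − 7 ≡ 8 (mod 13). Hence c = [12, 9, 2, 1, 8].
  Check: interpolating c through the α_i gives m(x) = 5 + 10·x (degree < 2) with m(α_i) = c_i for every i, so c is indeed a codeword.


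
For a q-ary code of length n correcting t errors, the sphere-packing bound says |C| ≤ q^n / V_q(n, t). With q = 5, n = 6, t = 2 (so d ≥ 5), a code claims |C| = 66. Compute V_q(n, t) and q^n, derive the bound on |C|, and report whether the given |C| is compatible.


V_q(n, t) = 265, q^n = 15625, Hamming bound = 58, |C| = 66 > bound (violated).

Step 1: Compute V_q(n, t) = Σ_{j=0}^2 C(n, j) (q−1)^j.
  j = 0: C(6,0)·(4)^0 = 1·1 = 1.
  j = 1: C(6,1)·(4)^1 = 6·4 = 24.
  j = 2: C(6,2)·(4)^2 = 15·16 = 240.
  V_q(n, t) = 1 + 24 + 240 = 265.
Step 2: q^n = 5^6 = 15625.
Step 3: Hamming bound ⌊q^n / V_q(n,t)⌋ = ⌊15625/265⌋ = 58.
Step 4: Compare |C| = 66 to 58: violated.
The claimed |C| lies above the Hamming bound, so no 5-ary code of length 6 with d ≥ 5 can have 66 codewords.


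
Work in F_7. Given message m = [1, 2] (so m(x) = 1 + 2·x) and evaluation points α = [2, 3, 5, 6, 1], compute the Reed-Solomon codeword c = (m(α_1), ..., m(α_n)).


c = [5, 0, 4, 6, 3]

Message polynomial: m(x) = 1 + 2·x (mod 7).
For each evaluation point α_i, compute m(α_i) mod 7:
  α_1 = 2: Horner steps 2 → 5, so m(2) = 5.
  α_2 = 3: Horner steps 2 → 0, so m(3) = 0.
  α_3 = 5: Horner steps 2 → 4, so m(5) = 4.
  α_4 = 6: Horner steps 2 → 6, so m(6) = 6.
  α_5 = 1: Horner steps 2 → 3, so m(1) = 3.
Codeword c = [5, 0, 4, 6, 3] ∈ F_7^5.


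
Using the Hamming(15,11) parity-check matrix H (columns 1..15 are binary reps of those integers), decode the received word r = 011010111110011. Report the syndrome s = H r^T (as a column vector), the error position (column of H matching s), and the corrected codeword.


s = (0, 0, 1, 0)^T, error position = 2, corrected codeword c = 001010111110011

Compute s = H r^T mod 2 one row at a time:
  s_1 = 1 + 1 + 1 + 1 + 0 + 0 + 1 + 1 = 6 ≡ 0 (mod 2).
  s_2 = 0 + 1 + 0 + 1 + 0 + 0 + 1 + 1 = 4 ≡ 0 (mod 2).
  s_3 = 1 + 1 + 0 + 1 + 1 + 1 + 1 + 1 = 7 ≡ 1 (mod 2).
  s_4 = 0 + 1 + 1 + 1 + 1 + 1 + 0 + 1 = 6 ≡ 0 (mod 2).
s = (0, 0, 1, 0)^T — this equals column 2 of H (binary 0010), so error is at position 2.
Correct: flip bit 2 of r = 011010111110011 to get c = 001010111110011.


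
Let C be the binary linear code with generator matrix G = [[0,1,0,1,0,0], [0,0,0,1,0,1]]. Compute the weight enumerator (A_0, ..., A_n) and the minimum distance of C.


Weight distribution: A_0 = 1, A_2 = 3. Minimum distance d = 2.

Enumerate all 2^2 = 4 messages m ∈ F_2^2.
For each, compute codeword c = mG in F_2^6, then tally its weight.
  m = 00 → c = 000000, weight = 0.
  m = 10 → c = 010100, weight = 2.
  m = 01 → c = 000101, weight = 2.
  m = 11 → c = 010001, weight = 2.
Tally weights:
  weight 0: 1 codewords.
  weight 2: 3 codewords.
Minimum distance d = smallest w > 0 with A_w > 0 = 2.
Sanity: Σ A_w = 4 = 2^2 = 4 ✓.


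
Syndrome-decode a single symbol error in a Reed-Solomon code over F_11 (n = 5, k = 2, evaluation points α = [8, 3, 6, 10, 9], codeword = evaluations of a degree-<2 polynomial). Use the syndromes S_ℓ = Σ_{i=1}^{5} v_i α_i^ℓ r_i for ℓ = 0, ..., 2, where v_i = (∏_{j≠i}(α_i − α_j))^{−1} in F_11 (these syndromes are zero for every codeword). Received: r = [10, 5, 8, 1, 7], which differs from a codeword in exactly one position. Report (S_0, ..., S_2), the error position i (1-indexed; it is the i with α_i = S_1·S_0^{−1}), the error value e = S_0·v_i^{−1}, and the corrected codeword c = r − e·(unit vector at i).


S = (10, 2, 7), error at position 5, error magnitude e = 7, c = [10, 5, 8, 1, 0].

Step 1: column multipliers v_i = (∏_{j≠i}(α_i − α_j))^{−1} mod 11.
  i = 1 (α = 8): (8−3)(8−6)(8−10)(8−9) = 5·2·(−2)·(−1) = 20 ≡ 9, so v_1 = 9^{−1} = 5 (mod 11).
  i = 2 (α = 3): (3−8)(3−6)(3−10)(3−9) = (−5)·(−3)·(−7)·(−6) = 630 ≡ 3, so v_2 = 3^{−1} = 4 (mod 11).
  i = 3 (α = 6): (6−8)(6−3)(6−10)(6−9) = (−2)·3·(−4)·(−3) = −72 ≡ 5, so v_3 = 5^{−1} = 9 (mod 11).
  i = 4 (α = 10): (10−8)(10−3)(10−6)(10−9) = 2·7·4·1 = 56 ≡ 1, so v_4 = 1^{−1} = 1 (mod 11).
  i = 5 (α = 9): (9−8)(9−3)(9−6)(9−10) = 1·6·3·(−1) = −18 ≡ 4, so v_5 = 4^{−1} = 3 (mod 11).
  v = [5, 4, 9, 1, 3].
Step 2: syndromes of r = [10, 5, 8, 1, 7] (all sums mod 11).
  S_0 = Σ v_i r_i = 5·10 + 4·5 + 9·8 + 1·1 + 3·7 = 164 ≡ 10.
  S_1 = Σ v_i α_i r_i = 5·8·10 + 4·3·5 + 9·6·8 + 1·10·1 + 3·9·7 = 1091 ≡ 2.
  α_i^2 mod 11 = [9, 9, 3, 1, 4].
  S_2 = Σ v_i α_i^2 r_i = 5·9·10 + 4·9·5 + 9·3·8 + 1·1·1 + 3·4·7 = 931 ≡ 7.
  S = (10, 2, 7) ≠ 0, so r is not a codeword (an error is present).
Step 3: locate the error. For a single error e at position i, S_ℓ = v_i·e·α_i^ℓ, so α_err = S_1/S_0.
  S_0^{−1} = 10^{−1} = 10 (mod 11), so α_err = 2·10 = 20 ≡ 9 = α_5. Error position i = 5.
  Consistency check: S_2/S_1 = 7·6 = 42 ≡ 9 = α_err ✓ (single-error assumption holds).
Step 4: error magnitude e = S_0/v_5 = S_0·∏_{j≠5}(α_5 − α_j) = 10·4 = 40 ≡ 7 (mod 11).
Step 5: correct position 5: c_5 = r_5 − e = 7 − 7 ≡ 0 (mod 11). Hence c = [10, 5, 8, 1, 0].
  Check: interpolating c through the α_i gives m(x) = 2 + 1·x (degree < 2) with m(α_i) = c_i for every i, so c is indeed a codeword.


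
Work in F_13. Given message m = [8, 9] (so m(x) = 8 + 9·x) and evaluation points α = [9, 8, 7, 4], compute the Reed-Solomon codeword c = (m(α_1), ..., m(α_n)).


c = [11, 2, 6, 5]

Message polynomial: m(x) = 8 + 9·x (mod 13).
For each evaluation point α_i, compute m(α_i) mod 13:
  α_1 = 9: Horner steps 9 → 11, so m(9) = 11.
  α_2 = 8: Horner steps 9 → 2, so m(8) = 2.
  α_3 = 7: Horner steps 9 → 6, so m(7) = 6.
  α_4 = 4: Horner steps 9 → 5, so m(4) = 5.
Codeword c = [11, 2, 6, 5] ∈ F_13^4.


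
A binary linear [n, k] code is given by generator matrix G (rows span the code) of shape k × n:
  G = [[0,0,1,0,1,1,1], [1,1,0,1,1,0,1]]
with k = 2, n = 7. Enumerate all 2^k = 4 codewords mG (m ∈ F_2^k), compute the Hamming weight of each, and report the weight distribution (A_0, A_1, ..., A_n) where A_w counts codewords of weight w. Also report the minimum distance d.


Weight distribution: A_0 = 1, A_4 = 1, A_5 = 2. Minimum distance d = 4.

Enumerate all 2^2 = 4 messages m ∈ F_2^2.
For each, compute codeword c = mG in F_2^7, then tally its weight.
  m = 00 → c = 0000000, weight = 0.
  m = 10 → c = 0010111, weight = 4.
  m = 01 → c = 1101101, weight = 5.
  m = 11 → c = 1111010, weight = 5.
Tally weights:
  weight 0: 1 codewords.
  weight 4: 1 codewords.
  weight 5: 2 codewords.
Minimum distance d = smallest w > 0 with A_w > 0 = 4.
Sanity: Σ A_w = 4 = 2^2 = 4 ✓.


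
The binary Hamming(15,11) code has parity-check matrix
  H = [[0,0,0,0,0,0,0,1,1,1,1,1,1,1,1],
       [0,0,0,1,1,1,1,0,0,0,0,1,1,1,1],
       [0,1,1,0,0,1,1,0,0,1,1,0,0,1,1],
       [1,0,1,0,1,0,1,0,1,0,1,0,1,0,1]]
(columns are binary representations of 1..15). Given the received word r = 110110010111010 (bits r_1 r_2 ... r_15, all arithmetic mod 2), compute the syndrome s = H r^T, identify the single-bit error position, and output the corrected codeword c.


s = (1, 0, 0, 1)^T, error position = 9, corrected codeword c = 110110011111010

Compute s = H r^T mod 2 one row at a time:
  s_1 = 1 + 0 + 1 + 1 + 1 + 0 + 1 + 0 = 5 ≡ 1 (mod 2).
  s_2 = 1 + 1 + 0 + 0 + 1 + 0 + 1 + 0 = 4 ≡ 0 (mod 2).
  s_3 = 1 + 0 + 0 + 0 + 1 + 1 + 1 + 0 = 4 ≡ 0 (mod 2).
  s_4 = 1 + 0 + 1 + 0 + 0 + 1 + 0 + 0 = 3 ≡ 1 (mod 2).
s = (1, 0, 0, 1)^T — this equals column 9 of H (binary 1001), so error is at position 9.
Correct: flip bit 9 of r = 110110010111010 to get c = 110110011111010.


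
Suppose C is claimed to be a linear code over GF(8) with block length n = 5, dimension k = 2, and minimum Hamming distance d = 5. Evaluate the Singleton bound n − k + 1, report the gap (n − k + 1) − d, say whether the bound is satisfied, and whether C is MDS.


Singleton RHS = n − k + 1 = 4, slack = -1, bound violated (no such code; not MDS).

Singleton bound: d ≤ n − k + 1.
Here n = 5, k = 2, so n − k + 1 = 4.
Given d = 5, check d ≤ 4: NO.
Slack = (n − k + 1) − d = -1.
The slack is negative: d = 5 exceeds n − k + 1 = 4 by 1, so the Singleton bound is violated and no linear [5, 2, 5]_8 code can exist. In particular it is not MDS (MDS requires d = n − k + 1 exactly).
Description: the claimed parameters are [5, 2, 5]_8; such a code would be impossible (violates the Singleton bound).


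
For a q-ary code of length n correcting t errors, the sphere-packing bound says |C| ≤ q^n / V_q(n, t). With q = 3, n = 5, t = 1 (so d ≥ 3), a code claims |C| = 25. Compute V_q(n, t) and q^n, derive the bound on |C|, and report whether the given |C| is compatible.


V_q(n, t) = 11, q^n = 243, Hamming bound = 22, |C| = 25 > bound (violated).

Step 1: Compute V_q(n, t) = Σ_{j=0}^1 C(n, j) (q−1)^j.
  j = 0: C(5,0)·(2)^0 = 1·1 = 1.
  j = 1: C(5,1)·(2)^1 = 5·2 = 10.
  V_q(n, t) = 1 + 10 = 11.
Step 2: q^n = 3^5 = 243.
Step 3: Hamming bound ⌊q^n / V_q(n,t)⌋ = ⌊243/11⌋ = 22.
Step 4: Compare |C| = 25 to 22: violated.
The claimed |C| lies above the Hamming bound, so no 3-ary code of length 5 with d ≥ 3 can have 25 codewords.


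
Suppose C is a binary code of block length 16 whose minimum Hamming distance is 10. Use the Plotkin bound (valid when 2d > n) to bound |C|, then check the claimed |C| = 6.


Plotkin bound M ≤ 4; given |C| = 6 > bound (violated).

Check applicability: 2d = 20, n = 16.
2d − n = 4 > 0, so Plotkin applies.
Compute d/(2d−n) = 10/4 ≈ 2.5000.
⌊d/(2d−n)⌋ = 2.
Plotkin bound: M ≤ 2·2 = 4.
Given |C| = 6, check: VIOLATED.
This |C| is above the Plotkin bound, so no binary code with n = 16, d = 10 and 6 codewords exists.


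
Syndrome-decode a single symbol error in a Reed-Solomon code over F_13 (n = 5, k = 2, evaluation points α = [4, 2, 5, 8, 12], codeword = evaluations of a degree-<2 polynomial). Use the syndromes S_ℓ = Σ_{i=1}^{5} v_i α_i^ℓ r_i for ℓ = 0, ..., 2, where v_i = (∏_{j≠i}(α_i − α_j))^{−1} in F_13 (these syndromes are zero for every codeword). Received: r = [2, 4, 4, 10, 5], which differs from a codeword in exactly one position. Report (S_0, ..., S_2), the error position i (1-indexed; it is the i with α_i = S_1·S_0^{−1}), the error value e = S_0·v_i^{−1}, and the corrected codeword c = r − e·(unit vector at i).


S = (5, 10, 7), error at position 2, error magnitude e = 6, c = [2, 11, 4, 10, 5].

Step 1: column multipliers v_i = (∏_{j≠i}(α_i − α_j))^{−1} mod 13.
  i = 1 (α = 4): (4−2)(4−5)(4−8)(4−12) = 2·(−1)·(−4)·(−8) = −64 ≡ 1, so v_1 = 1^{−1} = 1 (mod 13).
  i = 2 (α = 2): (2−4)(2−5)(2−8)(2−12) = (−2)·(−3)·(−6)·(−10) = 360 ≡ 9, so v_2 = 9^{−1} = 3 (mod 13).
  i = 3 (α = 5): (5−4)(5−2)(5−8)(5−12) = 1·3·(−3)·(−7) = 63 ≡ 11, so v_3 = 11^{−1} = 6 (mod 13).
  i = 4 (α = 8): (8−4)(8−2)(8−5)(8−12) = 4·6·3·(−4) = −288 ≡ 11, so v_4 = 11^{−1} = 6 (mod 13).
  i = 5 (α = 12): (12−4)(12−2)(12−5)(12−8) = 8·10·7·4 = 2240 ≡ 4, so v_5 = 4^{−1} = 10 (mod 13).
  v = [1, 3, 6, 6, 10].
Step 2: syndromes of r = [2, 4, 4, 10, 5] (all sums mod 13).
  S_0 = Σ v_i r_i = 1·2 + 3·4 + 6·4 + 6·10 + 10·5 = 148 ≡ 5.
  S_1 = Σ v_i α_i r_i = 1·4·2 + 3·2·4 + 6·5·4 + 6·8·10 + 10·12·5 = 1232 ≡ 10.
  α_i^2 mod 13 = [3, 4, 12, 12, 1].
  S_2 = Σ v_i α_i^2 r_i = 1·3·2 + 3·4·4 + 6·12·4 + 6·12·10 + 10·1·5 = 1112 ≡ 7.
  S = (5, 10, 7) ≠ 0, so r is not a codeword (an error is present).
Step 3: locate the error. For a single error e at position i, S_ℓ = v_i·e·α_i^ℓ, so α_err = S_1/S_0.
  S_0^{−1} = 5^{−1} = 8 (mod 13), so α_err = 10·8 = 80 ≡ 2 = α_2. Error position i = 2.
  Consistency check: S_2/S_1 = 7·4 = 28 ≡ 2 = α_err ✓ (single-error assumption holds).
Step 4: error magnitude e = S_0/v_2 = S_0·∏_{j≠2}(α_2 − α_j) = 5·9 = 45 ≡ 6 (mod 13).
Step 5: correct position 2: c_2 = r_2 − e = 4 − 6 ≡ 11 (mod 13). Hence c = [2, 11, 4, 10, 5].
  Check: interpolating c through the α_i gives m(x) = 7 + 2·x (degree < 2) with m(α_i) = c_i for every i, so c is indeed a codeword.


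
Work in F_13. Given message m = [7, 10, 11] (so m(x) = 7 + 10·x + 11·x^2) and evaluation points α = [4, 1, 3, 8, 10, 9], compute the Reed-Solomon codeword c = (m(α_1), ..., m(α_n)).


c = [2, 2, 6, 11, 11, 0]

Message polynomial: m(x) = 7 + 10·x + 11·x^2 (mod 13).
For each evaluation point α_i, compute m(α_i) mod 13:
  α_1 = 4: Horner steps 11 → 2 → 2, so m(4) = 2.
  α_2 = 1: Horner steps 11 → 8 → 2, so m(1) = 2.
  α_3 = 3: Horner steps 11 → 4 → 6, so m(3) = 6.
  α_4 = 8: Horner steps 11 → 7 → 11, so m(8) = 11.
  α_5 = 10: Horner steps 11 → 3 → 11, so m(10) = 11.
  α_6 = 9: Horner steps 11 → 5 → 0, so m(9) = 0.
Codeword c = [2, 2, 6, 11, 11, 0] ∈ F_13^6.


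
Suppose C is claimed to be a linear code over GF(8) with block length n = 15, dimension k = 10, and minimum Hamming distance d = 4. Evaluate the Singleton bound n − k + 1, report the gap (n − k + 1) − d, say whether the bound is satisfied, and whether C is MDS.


Singleton RHS = n − k + 1 = 6, slack = 2, bound satisfied, not MDS.

Singleton bound: d ≤ n − k + 1.
Here n = 15, k = 10, so n − k + 1 = 6.
Given d = 4, check d ≤ 6: YES.
Slack = (n − k + 1) − d = 2.
The code is NOT MDS (slack = 2 > 0).
Description: the claimed parameters are [15, 10, 4]_8; such a code would be non-MDS.


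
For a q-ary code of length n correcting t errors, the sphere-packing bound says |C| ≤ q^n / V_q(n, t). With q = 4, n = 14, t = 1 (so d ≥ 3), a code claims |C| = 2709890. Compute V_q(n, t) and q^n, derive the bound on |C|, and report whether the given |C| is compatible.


V_q(n, t) = 43, q^n = 268435456, Hamming bound = 6242685, |C| = 2709890 ≤ bound (satisfied).

Step 1: Compute V_q(n, t) = Σ_{j=0}^1 C(n, j) (q−1)^j.
  j = 0: C(14,0)·(3)^0 = 1·1 = 1.
  j = 1: C(14,1)·(3)^1 = 14·3 = 42.
  V_q(n, t) = 1 + 42 = 43.
Step 2: q^n = 4^14 = 268435456.
Step 3: Hamming bound ⌊q^n / V_q(n,t)⌋ = ⌊268435456/43⌋ = 6242685.
Step 4: Compare |C| = 2709890 to 6242685: satisfied.
The claimed |C| lies below the Hamming bound.


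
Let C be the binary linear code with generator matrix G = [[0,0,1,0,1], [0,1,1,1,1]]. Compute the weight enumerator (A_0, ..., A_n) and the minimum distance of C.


Weight distribution: A_0 = 1, A_2 = 2, A_4 = 1. Minimum distance d = 2.

Enumerate all 2^2 = 4 messages m ∈ F_2^2.
For each, compute codeword c = mG in F_2^5, then tally its weight.
  m = 00 → c = 00000, weight = 0.
  m = 10 → c = 00101, weight = 2.
  m = 01 → c = 01111, weight = 4.
  m = 11 → c = 01010, weight = 2.
Tally weights:
  weight 0: 1 codewords.
  weight 2: 2 codewords.
  weight 4: 1 codewords.
Minimum distance d = smallest w > 0 with A_w > 0 = 2.
Sanity: Σ A_w = 4 = 2^2 = 4 ✓.


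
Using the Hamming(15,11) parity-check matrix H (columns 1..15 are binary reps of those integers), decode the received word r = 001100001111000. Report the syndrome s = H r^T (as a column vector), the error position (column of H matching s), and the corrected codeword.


s = (0, 0, 1, 1)^T, error position = 3, corrected codeword c = 000100001111000

Compute s = H r^T mod 2 one row at a time:
  s_1 = 0 + 1 + 1 + 1 + 1 + 0 + 0 + 0 = 4 ≡ 0 (mod 2).
  s_2 = 1 + 0 + 0 + 0 + 1 + 0 + 0 + 0 = 2 ≡ 0 (mod 2).
  s_3 = 0 + 1 + 0 + 0 + 1 + 1 + 0 + 0 = 3 ≡ 1 (mod 2).
  s_4 = 0 + 1 + 0 + 0 + 1 + 1 + 0 + 0 = 3 ≡ 1 (mod 2).
s = (0, 0, 1, 1)^T — this equals column 3 of H (binary 0011), so error is at position 3.
Correct: flip bit 3 of r = 001100001111000 to get c = 000100001111000.


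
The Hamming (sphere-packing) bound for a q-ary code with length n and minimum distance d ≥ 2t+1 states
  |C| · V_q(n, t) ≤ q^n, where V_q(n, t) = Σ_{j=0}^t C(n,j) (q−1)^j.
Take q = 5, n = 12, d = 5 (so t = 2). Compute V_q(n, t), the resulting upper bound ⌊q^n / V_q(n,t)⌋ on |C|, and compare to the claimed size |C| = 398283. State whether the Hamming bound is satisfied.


V_q(n, t) = 1105, q^n = 244140625, Hamming bound = 220941, |C| = 398283 > bound (violated).

Step 1: Compute V_q(n, t) = Σ_{j=0}^2 C(n, j) (q−1)^j.
  j = 0: C(12,0)·(4)^0 = 1·1 = 1.
  j = 1: C(12,1)·(4)^1 = 12·4 = 48.
  j = 2: C(12,2)·(4)^2 = 66·16 = 1056.
  V_q(n, t) = 1 + 48 + 1056 = 1105.
Step 2: q^n = 5^12 = 244140625.
Step 3: Hamming bound ⌊q^n / V_q(n,t)⌋ = ⌊244140625/1105⌋ = 220941.
Step 4: Compare |C| = 398283 to 220941: violated.
The claimed |C| lies above the Hamming bound, so no 5-ary code of length 12 with d ≥ 5 can have 398283 codewords.


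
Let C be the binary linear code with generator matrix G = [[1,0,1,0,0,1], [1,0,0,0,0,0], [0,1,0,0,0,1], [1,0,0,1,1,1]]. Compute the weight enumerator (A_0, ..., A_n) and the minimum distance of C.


Weight distribution: A_0 = 1, A_1 = 1, A_2 = 3, A_3 = 6, A_4 = 3, A_5 = 1, A_6 = 1. Minimum distance d = 1.

Enumerate all 2^4 = 16 messages m ∈ F_2^4.
For each, compute codeword c = mG in F_2^6, then tally its weight.
  m = 0000 → c = 000000, weight = 0.
  m = 1000 → c = 101001, weight = 3.
  m = 0100 → c = 100000, weight = 1.
  m = 1100 → c = 001001, weight = 2.
  m = 0010 → c = 010001, weight = 2.
  m = 1010 → c = 111000, weight = 3.
  m = 0110 → c = 110001, weight = 3.
  m = 1110 → c = 011000, weight = 2.
  m = 0001 → c = 100111, weight = 4.
  m = 1001 → c = 001110, weight = 3.
  m = 0101 → c = 000111, weight = 3.
  m = 1101 → c = 101110, weight = 4.
  m = 0011 → c = 110110, weight = 4.
  m = 1011 → c = 011111, weight = 5.
  m = 0111 → c = 010110, weight = 3.
  m = 1111 → c = 111111, weight = 6.
Tally weights:
  weight 0: 1 codewords.
  weight 1: 1 codewords.
  weight 2: 3 codewords.
  weight 3: 6 codewords.
  weight 4: 3 codewords.
  weight 5: 1 codewords.
  weight 6: 1 codewords.
Minimum distance d = smallest w > 0 with A_w > 0 = 1.
Sanity: Σ A_w = 16 = 2^4 = 16 ✓.


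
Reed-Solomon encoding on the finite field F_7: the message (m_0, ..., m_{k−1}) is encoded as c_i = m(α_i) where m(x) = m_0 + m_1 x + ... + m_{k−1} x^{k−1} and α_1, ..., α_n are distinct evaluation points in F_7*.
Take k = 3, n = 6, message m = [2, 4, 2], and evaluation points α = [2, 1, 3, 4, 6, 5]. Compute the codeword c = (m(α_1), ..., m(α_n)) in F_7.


c = [4, 1, 4, 1, 0, 2]

Message polynomial: m(x) = 2 + 4·x + 2·x^2 (mod 7).
For each evaluation point α_i, compute m(α_i) mod 7:
  α_1 = 2: Horner steps 2 → 1 → 4, so m(2) = 4.
  α_2 = 1: Horner steps 2 → 6 → 1, so m(1) = 1.
  α_3 = 3: Horner steps 2 → 3 → 4, so m(3) = 4.
  α_4 = 4: Horner steps 2 → 5 → 1, so m(4) = 1.
  α_5 = 6: Horner steps 2 → 2 → 0, so m(6) = 0.
  α_6 = 5: Horner steps 2 → 0 → 2, so m(5) = 2.
Codeword c = [4, 1, 4, 1, 0, 2] ∈ F_7^6.


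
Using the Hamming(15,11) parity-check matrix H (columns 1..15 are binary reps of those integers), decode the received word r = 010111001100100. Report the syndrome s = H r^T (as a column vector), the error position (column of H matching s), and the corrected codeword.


s = (1, 0, 1, 1)^T, error position = 11, corrected codeword c = 010111001110100

Compute s = H r^T mod 2 one row at a time:
  s_1 = 0 + 1 + 1 + 0 + 0 + 1 + 0 + 0 = 3 ≡ 1 (mod 2).
  s_2 = 1 + 1 + 1 + 0 + 0 + 1 + 0 + 0 = 4 ≡ 0 (mod 2).
  s_3 = 1 + 0 + 1 + 0 + 1 + 0 + 0 + 0 = 3 ≡ 1 (mod 2).
  s_4 = 0 + 0 + 1 + 0 + 1 + 0 + 1 + 0 = 3 ≡ 1 (mod 2).
s = (1, 0, 1, 1)^T — this equals column 11 of H (binary 1011), so error is at position 11.
Correct: flip bit 11 of r = 010111001100100 to get c = 010111001110100.


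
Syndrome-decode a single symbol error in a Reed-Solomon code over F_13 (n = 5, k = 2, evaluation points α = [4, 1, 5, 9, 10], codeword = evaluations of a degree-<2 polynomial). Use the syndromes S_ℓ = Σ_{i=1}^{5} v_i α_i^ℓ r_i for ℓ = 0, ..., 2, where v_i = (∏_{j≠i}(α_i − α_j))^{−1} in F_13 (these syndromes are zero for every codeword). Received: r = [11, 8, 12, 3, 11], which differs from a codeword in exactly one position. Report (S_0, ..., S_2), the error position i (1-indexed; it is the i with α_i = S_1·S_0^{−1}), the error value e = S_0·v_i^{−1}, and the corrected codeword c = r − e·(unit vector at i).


S = (2, 7, 5), error at position 5, error magnitude e = 7, c = [11, 8, 12, 3, 4].

Step 1: column multipliers v_i = (∏_{j≠i}(α_i − α_j))^{−1} mod 13.
  i = 1 (α = 4): (4−1)(4−5)(4−9)(4−10) = 3·(−1)·(−5)·(−6) = −90 ≡ 1, so v_1 = 1^{−1} = 1 (mod 13).
  i = 2 (α = 1): (1−4)(1−5)(1−9)(1−10) = (−3)·(−4)·(−8)·(−9) = 864 ≡ 6, so v_2 = 6^{−1} = 11 (mod 13).
  i = 3 (α = 5): (5−4)(5−1)(5−9)(5−10) = 1·4·(−4)·(−5) = 80 ≡ 2, so v_3 = 2^{−1} = 7 (mod 13).
  i = 4 (α = 9): (9−4)(9−1)(9−5)(9−10) = 5·8·4·(−1) = −160 ≡ 9, so v_4 = 9^{−1} = 3 (mod 13).
  i = 5 (α = 10): (10−4)(10−1)(10−5)(10−9) = 6·9·5·1 = 270 ≡ 10, so v_5 = 10^{−1} = 4 (mod 13).
  v = [1, 11, 7, 3, 4].
Step 2: syndromes of r = [11, 8, 12, 3, 11] (all sums mod 13).
  S_0 = Σ v_i r_i = 1·11 + 11·8 + 7·12 + 3·3 + 4·11 = 236 ≡ 2.
  S_1 = Σ v_i α_i r_i = 1·4·11 + 11·1·8 + 7·5·12 + 3·9·3 + 4·10·11 = 1073 ≡ 7.
  α_i^2 mod 13 = [3, 1, 12, 3, 9].
  S_2 = Σ v_i α_i^2 r_i = 1·3·11 + 11·1·8 + 7·12·12 + 3·3·3 + 4·9·11 = 1552 ≡ 5.
  S = (2, 7, 5) ≠ 0, so r is not a codeword (an error is present).
Step 3: locate the error. For a single error e at position i, S_ℓ = v_i·e·α_i^ℓ, so α_err = S_1/S_0.
  S_0^{−1} = 2^{−1} = 7 (mod 13), so α_err = 7·7 = 49 ≡ 10 = α_5. Error position i = 5.
  Consistency check: S_2/S_1 = 5·2 = 10 ≡ 10 = α_err ✓ (single-error assumption holds).
Step 4: error magnitude e = S_0/v_5 = S_0·∏_{j≠5}(α_5 − α_j) = 2·10 = 20 ≡ 7 (mod 13).
Step 5: correct position 5: c_5 = r_5 − e = 11 − 7 ≡ 4 (mod 13). Hence c = [11, 8, 12, 3, 4].
  Check: interpolating c through the α_i gives m(x) = 7 + 1·x (degree < 2) with m(α_i) = c_i for every i, so c is indeed a codeword.


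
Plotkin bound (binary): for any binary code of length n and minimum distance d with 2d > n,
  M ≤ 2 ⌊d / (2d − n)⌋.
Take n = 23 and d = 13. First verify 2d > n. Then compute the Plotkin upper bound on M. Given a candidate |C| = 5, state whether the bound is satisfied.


Plotkin bound M ≤ 8; given |C| = 5 ≤ bound (satisfied).

Check applicability: 2d = 26, n = 23.
2d − n = 3 > 0, so Plotkin applies.
Compute d/(2d−n) = 13/3 ≈ 4.3333.
⌊d/(2d−n)⌋ = 4.
Plotkin bound: M ≤ 2·4 = 8.
Given |C| = 5, check: satisfied.
This |C| is below the Plotkin bound.
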